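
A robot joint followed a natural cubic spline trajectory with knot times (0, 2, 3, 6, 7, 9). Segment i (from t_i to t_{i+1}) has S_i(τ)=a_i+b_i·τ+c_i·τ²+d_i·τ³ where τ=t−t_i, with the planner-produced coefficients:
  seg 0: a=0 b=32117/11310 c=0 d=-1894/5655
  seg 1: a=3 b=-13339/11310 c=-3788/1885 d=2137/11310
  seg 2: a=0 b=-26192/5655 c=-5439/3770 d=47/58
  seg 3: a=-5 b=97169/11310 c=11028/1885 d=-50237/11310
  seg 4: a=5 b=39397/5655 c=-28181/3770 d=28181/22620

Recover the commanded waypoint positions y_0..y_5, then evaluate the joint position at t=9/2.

y_0=0 y_1=3 y_2=0 y_3=-5 y_4=5 y_5=-1
S(9/2) = -7757/1040

y_0 = S_0(0) = a_0 = 0
y_1 = S_1(0) = a_1 = 3
y_2 = S_2(0) = a_2 = 0
y_3 = S_3(0) = a_3 = -5
y_4 = S_4(0) = a_4 = 5
y_5 = S_4(2) = -1
t_q=9/2 is in segment 2 (τ=3/2); S_2(τ)=-7757/1040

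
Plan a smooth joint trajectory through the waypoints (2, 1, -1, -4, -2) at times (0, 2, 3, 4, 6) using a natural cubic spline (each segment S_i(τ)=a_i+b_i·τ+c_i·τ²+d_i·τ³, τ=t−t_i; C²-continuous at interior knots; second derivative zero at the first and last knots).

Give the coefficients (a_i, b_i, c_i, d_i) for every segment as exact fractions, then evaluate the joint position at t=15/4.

  seg 0: a=2 b=-17/132 c=0 d=-49/528
  seg 1: a=1 b=-41/33 c=-49/88 d=-53/264
  seg 2: a=-1 b=-71/24 c=-51/44 d=295/264
  seg 3: a=-4 b=-127/66 c=193/88 d=-193/528
S(15/4) = -19145/5632

Δ: Δ0=-1/2, Δ1=-2, Δ2=-3, Δ3=1
row 1: diag=6, rhs=-9; c'=1/6, d'=-3/2
row 2: denom=4−1·1/6=23/6; d'=(-6−1·-3/2)/(23/6)=-27/23
row 3: denom=6−1·6/23=132/23; d'=(24−1·-27/23)/(132/23)=193/44
back: M3=193/44
back: M2=-27/23−6/23·193/44=-51/22
back: M1=-3/2−1/6·-51/22=-49/44
M: M0=0, M1=-49/44, M2=-51/22, M3=193/44, M4=0
seg 0: a=2, c=M0/2=0, d=(M1−M0)/(6·2)=-49/528, b=Δ0−h0·(2M0+M1)/6=-17/132
seg 1: a=1, c=M1/2=-49/88, d=(M2−M1)/(6·1)=-53/264, b=Δ1−h1·(2M1+M2)/6=-41/33
seg 2: a=-1, c=M2/2=-51/44, d=(M3−M2)/(6·1)=295/264, b=Δ2−h2·(2M2+M3)/6=-71/24
seg 3: a=-4, c=M3/2=193/88, d=(M4−M3)/(6·2)=-193/528, b=Δ3−h3·(2M3+M4)/6=-127/66
t_q=15/4 → seg 2, τ=3/4; S=-1+-71/24·τ+-51/44·τ²+295/264·τ³=-19145/5632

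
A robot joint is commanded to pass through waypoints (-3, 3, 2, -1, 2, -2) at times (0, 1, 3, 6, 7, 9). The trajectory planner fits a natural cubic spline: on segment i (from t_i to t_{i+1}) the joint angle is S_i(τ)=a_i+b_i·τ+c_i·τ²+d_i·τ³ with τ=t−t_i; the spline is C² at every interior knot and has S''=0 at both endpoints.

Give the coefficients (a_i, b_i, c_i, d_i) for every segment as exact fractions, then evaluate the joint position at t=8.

Δ: Δ0=6, Δ1=-1/2, Δ2=-1, Δ3=3, Δ4=-2
row 1: diag=6, rhs=-39; c'=1/3, d'=-13/2
row 2: denom=10−2·1/3=28/3; d'=(-3−2·-13/2)/(28/3)=15/14
row 3: denom=8−3·9/28=197/28; d'=(24−3·15/14)/(197/28)=582/197
row 4: denom=6−1·28/197=1154/197; d'=(-30−1·582/197)/(1154/197)=-3246/577
back: M4=-3246/577
back: M3=582/197−28/197·-3246/577=2166/577
back: M2=15/14−9/28·2166/577=-78/577
back: M1=-13/2−1/3·-78/577=-7449/1154
M: M0=0, M1=-7449/1154, M2=-78/577, M3=2166/577, M4=-3246/577, M5=0
seg 0: a=-3, c=M0/2=0, d=(M1−M0)/(6·1)=-2483/2308, b=Δ0−h0·(2M0+M1)/6=16331/2308
seg 1: a=3, c=M1/2=-7449/2308, d=(M2−M1)/(6·2)=2431/4616, b=Δ1−h1·(2M1+M2)/6=4441/1154
seg 2: a=2, c=M2/2=-39/577, d=(M3−M2)/(6·3)=374/1731, b=Δ2−h2·(2M2+M3)/6=-1582/577
seg 3: a=-1, c=M3/2=1083/577, d=(M4−M3)/(6·1)=-902/577, b=Δ3−h3·(2M3+M4)/6=1550/577
seg 4: a=2, c=M4/2=-1623/577, d=(M5−M4)/(6·2)=541/1154, b=Δ4−h4·(2M4+M5)/6=1010/577
t_q=8 → seg 4, τ=1; S=2+1010/577·τ+-1623/577·τ²+541/1154·τ³=1623/1154

  seg 0: a=-3 b=16331/2308 c=0 d=-2483/2308
  seg 1: a=3 b=4441/1154 c=-7449/2308 d=2431/4616
  seg 2: a=2 b=-1582/577 c=-39/577 d=374/1731
  seg 3: a=-1 b=1550/577 c=1083/577 d=-902/577
  seg 4: a=2 b=1010/577 c=-1623/577 d=541/1154
S(8) = 1623/1154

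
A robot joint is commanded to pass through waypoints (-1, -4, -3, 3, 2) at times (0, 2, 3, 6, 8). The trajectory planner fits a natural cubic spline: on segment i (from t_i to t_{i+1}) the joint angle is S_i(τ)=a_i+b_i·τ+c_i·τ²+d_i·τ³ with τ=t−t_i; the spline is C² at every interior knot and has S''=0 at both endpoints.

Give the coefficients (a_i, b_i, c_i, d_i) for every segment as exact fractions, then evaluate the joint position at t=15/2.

Δ: Δ0=-3/2, Δ1=1, Δ2=2, Δ3=-1/2
row 1: diag=6, rhs=15; c'=1/6, d'=5/2
row 2: denom=8−1·1/6=47/6; d'=(6−1·5/2)/(47/6)=21/47
row 3: denom=10−3·18/47=416/47; d'=(-15−3·21/47)/(416/47)=-24/13
back: M3=-24/13
back: M2=21/47−18/47·-24/13=15/13
back: M1=5/2−1/6·15/13=30/13
M: M0=0, M1=30/13, M2=15/13, M3=-24/13, M4=0
seg 0: a=-1, c=M0/2=0, d=(M1−M0)/(6·2)=5/26, b=Δ0−h0·(2M0+M1)/6=-59/26
seg 1: a=-4, c=M1/2=15/13, d=(M2−M1)/(6·1)=-5/26, b=Δ1−h1·(2M1+M2)/6=1/26
seg 2: a=-3, c=M2/2=15/26, d=(M3−M2)/(6·3)=-1/6, b=Δ2−h2·(2M2+M3)/6=23/13
seg 3: a=3, c=M3/2=-12/13, d=(M4−M3)/(6·2)=2/13, b=Δ3−h3·(2M3+M4)/6=19/26
t_q=15/2 → seg 3, τ=3/2; S=3+19/26·τ+-12/13·τ²+2/13·τ³=33/13

  seg 0: a=-1 b=-59/26 c=0 d=5/26
  seg 1: a=-4 b=1/26 c=15/13 d=-5/26
  seg 2: a=-3 b=23/13 c=15/26 d=-1/6
  seg 3: a=3 b=19/26 c=-12/13 d=2/13
S(15/2) = 33/13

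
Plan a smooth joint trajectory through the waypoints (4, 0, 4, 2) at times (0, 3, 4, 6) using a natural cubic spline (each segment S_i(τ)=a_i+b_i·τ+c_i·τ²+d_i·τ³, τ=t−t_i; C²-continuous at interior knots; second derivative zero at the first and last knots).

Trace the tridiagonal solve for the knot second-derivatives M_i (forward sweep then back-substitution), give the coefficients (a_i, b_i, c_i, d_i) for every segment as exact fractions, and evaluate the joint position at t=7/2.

Δ: Δ0=-4/3, Δ1=4, Δ2=-1
row 1: diag=8, rhs=32; c'=1/8, d'=4
row 2: denom=6−1·1/8=47/8; d'=(-30−1·4)/(47/8)=-272/47
back: M2=-272/47
back: M1=4−1/8·-272/47=222/47
M: M0=0, M1=222/47, M2=-272/47, M3=0
seg 0: a=4, c=M0/2=0, d=(M1−M0)/(6·3)=37/141, b=Δ0−h0·(2M0+M1)/6=-521/141
seg 1: a=0, c=M1/2=111/47, d=(M2−M1)/(6·1)=-247/141, b=Δ1−h1·(2M1+M2)/6=478/141
seg 2: a=4, c=M2/2=-136/47, d=(M3−M2)/(6·2)=68/141, b=Δ2−h2·(2M2+M3)/6=403/141
t_q=7/2 → seg 1, τ=1/2; S=0+478/141·τ+111/47·τ²+-247/141·τ³=777/376

  seg 0: a=4 b=-521/141 c=0 d=37/141
  seg 1: a=0 b=478/141 c=111/47 d=-247/141
  seg 2: a=4 b=403/141 c=-136/47 d=68/141
S(7/2) = 777/376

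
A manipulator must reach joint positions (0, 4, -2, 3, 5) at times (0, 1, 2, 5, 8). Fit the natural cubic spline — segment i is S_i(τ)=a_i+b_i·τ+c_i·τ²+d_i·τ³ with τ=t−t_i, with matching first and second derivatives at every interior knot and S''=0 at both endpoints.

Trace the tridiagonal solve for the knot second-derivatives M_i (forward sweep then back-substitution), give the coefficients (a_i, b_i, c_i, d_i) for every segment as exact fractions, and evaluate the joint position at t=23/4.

Δ: Δ0=4, Δ1=-6, Δ2=5/3, Δ3=2/3
row 1: diag=4, rhs=-60; c'=1/4, d'=-15
row 2: denom=8−1·1/4=31/4; d'=(46−1·-15)/(31/4)=244/31
row 3: denom=12−3·12/31=336/31; d'=(-6−3·244/31)/(336/31)=-153/56
back: M3=-153/56
back: M2=244/31−12/31·-153/56=125/14
back: M1=-15−1/4·125/14=-965/56
M: M0=0, M1=-965/56, M2=125/14, M3=-153/56, M4=0
seg 0: a=0, c=M0/2=0, d=(M1−M0)/(6·1)=-965/336, b=Δ0−h0·(2M0+M1)/6=2309/336
seg 1: a=4, c=M1/2=-965/112, d=(M2−M1)/(6·1)=1465/336, b=Δ1−h1·(2M1+M2)/6=-293/168
seg 2: a=-2, c=M2/2=125/28, d=(M3−M2)/(6·3)=-653/1008, b=Δ2−h2·(2M2+M3)/6=-283/48
seg 3: a=3, c=M3/2=-153/112, d=(M4−M3)/(6·3)=17/112, b=Δ3−h3·(2M3+M4)/6=571/168
t_q=23/4 → seg 3, τ=3/4; S=3+571/168·τ+-153/112·τ²+17/112·τ³=4961/1024

  seg 0: a=0 b=2309/336 c=0 d=-965/336
  seg 1: a=4 b=-293/168 c=-965/112 d=1465/336
  seg 2: a=-2 b=-283/48 c=125/28 d=-653/1008
  seg 3: a=3 b=571/168 c=-153/112 d=17/112
S(23/4) = 4961/1024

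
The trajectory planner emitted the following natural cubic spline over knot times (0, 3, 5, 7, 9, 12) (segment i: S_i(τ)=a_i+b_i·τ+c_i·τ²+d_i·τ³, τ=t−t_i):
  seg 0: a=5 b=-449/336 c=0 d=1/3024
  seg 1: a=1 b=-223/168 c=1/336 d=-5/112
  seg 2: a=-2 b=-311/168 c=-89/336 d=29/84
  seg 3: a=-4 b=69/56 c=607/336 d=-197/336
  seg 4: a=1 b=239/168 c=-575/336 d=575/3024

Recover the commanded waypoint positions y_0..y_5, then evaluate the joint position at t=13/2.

y_0=5 y_1=1 y_2=-2 y_3=-4 y_4=1 y_5=-5
S(13/2) = -1885/448

y_0 = S_0(0) = a_0 = 5
y_1 = S_1(0) = a_1 = 1
y_2 = S_2(0) = a_2 = -2
y_3 = S_3(0) = a_3 = -4
y_4 = S_4(0) = a_4 = 1
y_5 = S_4(3) = -5
t_q=13/2 is in segment 2 (τ=3/2); S_2(τ)=-1885/448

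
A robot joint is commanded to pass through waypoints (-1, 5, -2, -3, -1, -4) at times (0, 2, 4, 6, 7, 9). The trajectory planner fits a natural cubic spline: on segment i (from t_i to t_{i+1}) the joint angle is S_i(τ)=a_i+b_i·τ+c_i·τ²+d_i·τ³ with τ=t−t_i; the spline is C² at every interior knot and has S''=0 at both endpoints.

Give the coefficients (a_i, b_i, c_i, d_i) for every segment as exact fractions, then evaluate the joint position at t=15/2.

Δ: Δ0=3, Δ1=-7/2, Δ2=-1/2, Δ3=2, Δ4=-3/2
row 1: diag=8, rhs=-39; c'=1/4, d'=-39/8
row 2: denom=8−2·1/4=15/2; d'=(18−2·-39/8)/(15/2)=37/10
row 3: denom=6−2·4/15=82/15; d'=(15−2·37/10)/(82/15)=57/41
row 4: denom=6−1·15/82=477/82; d'=(-21−1·57/41)/(477/82)=-204/53
back: M4=-204/53
back: M3=57/41−15/82·-204/53=111/53
back: M2=37/10−4/15·111/53=333/106
back: M1=-39/8−1/4·333/106=-300/53
M: M0=0, M1=-300/53, M2=333/106, M3=111/53, M4=-204/53, M5=0
seg 0: a=-1, c=M0/2=0, d=(M1−M0)/(6·2)=-25/53, b=Δ0−h0·(2M0+M1)/6=259/53
seg 1: a=5, c=M1/2=-150/53, d=(M2−M1)/(6·2)=311/424, b=Δ1−h1·(2M1+M2)/6=-41/53
seg 2: a=-2, c=M2/2=333/212, d=(M3−M2)/(6·2)=-37/424, b=Δ2−h2·(2M2+M3)/6=-349/106
seg 3: a=-3, c=M3/2=111/106, d=(M4−M3)/(6·1)=-105/106, b=Δ3−h3·(2M3+M4)/6=103/53
seg 4: a=-1, c=M4/2=-102/53, d=(M5−M4)/(6·2)=17/53, b=Δ4−h4·(2M4+M5)/6=113/106
t_q=15/2 → seg 4, τ=1/2; S=-1+113/106·τ+-102/53·τ²+17/53·τ³=-385/424

  seg 0: a=-1 b=259/53 c=0 d=-25/53
  seg 1: a=5 b=-41/53 c=-150/53 d=311/424
  seg 2: a=-2 b=-349/106 c=333/212 d=-37/424
  seg 3: a=-3 b=103/53 c=111/106 d=-105/106
  seg 4: a=-1 b=113/106 c=-102/53 d=17/53
S(15/2) = -385/424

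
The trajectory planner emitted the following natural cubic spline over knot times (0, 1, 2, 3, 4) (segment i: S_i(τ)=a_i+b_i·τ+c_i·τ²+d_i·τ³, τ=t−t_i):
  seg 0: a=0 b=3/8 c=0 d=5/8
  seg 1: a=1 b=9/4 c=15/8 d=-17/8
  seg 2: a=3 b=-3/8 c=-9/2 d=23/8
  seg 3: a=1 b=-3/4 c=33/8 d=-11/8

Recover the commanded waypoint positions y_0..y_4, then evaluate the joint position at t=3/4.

y_0=0 y_1=1 y_2=3 y_3=1 y_4=3
S(3/4) = 279/512

y_0 = S_0(0) = a_0 = 0
y_1 = S_1(0) = a_1 = 1
y_2 = S_2(0) = a_2 = 3
y_3 = S_3(0) = a_3 = 1
y_4 = S_3(1) = 3
t_q=3/4 is in segment 0 (τ=3/4); S_0(τ)=279/512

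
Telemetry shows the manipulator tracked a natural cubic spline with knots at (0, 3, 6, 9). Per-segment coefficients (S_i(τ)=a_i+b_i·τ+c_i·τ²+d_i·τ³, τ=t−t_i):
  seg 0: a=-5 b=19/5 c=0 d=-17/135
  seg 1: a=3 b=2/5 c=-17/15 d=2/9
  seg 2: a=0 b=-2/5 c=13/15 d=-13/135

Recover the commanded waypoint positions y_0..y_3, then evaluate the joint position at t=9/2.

y_0=-5 y_1=3 y_2=0 y_3=4
S(9/2) = 9/5

y_0 = S_0(0) = a_0 = -5
y_1 = S_1(0) = a_1 = 3
y_2 = S_2(0) = a_2 = 0
y_3 = S_2(3) = 4
t_q=9/2 is in segment 1 (τ=3/2); S_1(τ)=9/5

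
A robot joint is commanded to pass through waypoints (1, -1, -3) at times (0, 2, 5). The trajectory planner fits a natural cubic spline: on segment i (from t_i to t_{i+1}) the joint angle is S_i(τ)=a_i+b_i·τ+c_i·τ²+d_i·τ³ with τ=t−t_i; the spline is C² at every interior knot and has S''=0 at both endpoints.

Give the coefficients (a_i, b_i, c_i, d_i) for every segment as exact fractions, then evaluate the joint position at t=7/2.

  seg 0: a=1 b=-16/15 c=0 d=1/60
  seg 1: a=-1 b=-13/15 c=1/10 d=-1/90
S(7/2) = -169/80

Δ: Δ0=-1, Δ1=-2/3
row 1: diag=10, rhs=2; c'=3/10, d'=1/5
back: M1=1/5
M: M0=0, M1=1/5, M2=0
seg 0: a=1, c=M0/2=0, d=(M1−M0)/(6·2)=1/60, b=Δ0−h0·(2M0+M1)/6=-16/15
seg 1: a=-1, c=M1/2=1/10, d=(M2−M1)/(6·3)=-1/90, b=Δ1−h1·(2M1+M2)/6=-13/15
t_q=7/2 → seg 1, τ=3/2; S=-1+-13/15·τ+1/10·τ²+-1/90·τ³=-169/80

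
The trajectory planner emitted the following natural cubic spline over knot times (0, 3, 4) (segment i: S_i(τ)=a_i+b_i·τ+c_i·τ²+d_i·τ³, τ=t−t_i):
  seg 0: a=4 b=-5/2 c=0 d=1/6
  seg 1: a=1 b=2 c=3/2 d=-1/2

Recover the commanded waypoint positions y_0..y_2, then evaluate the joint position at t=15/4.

y_0=4 y_1=1 y_2=4
S(15/4) = 401/128

y_0 = S_0(0) = a_0 = 4
y_1 = S_1(0) = a_1 = 1
y_2 = S_1(1) = 4
t_q=15/4 is in segment 1 (τ=3/4); S_1(τ)=401/128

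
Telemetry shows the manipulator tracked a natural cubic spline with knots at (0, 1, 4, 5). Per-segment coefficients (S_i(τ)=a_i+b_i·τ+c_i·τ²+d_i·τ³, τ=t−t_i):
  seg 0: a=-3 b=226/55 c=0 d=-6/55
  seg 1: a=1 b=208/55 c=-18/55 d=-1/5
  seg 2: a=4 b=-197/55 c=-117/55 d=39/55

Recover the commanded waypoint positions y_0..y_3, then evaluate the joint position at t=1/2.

y_0=-3 y_1=1 y_2=4 y_3=-1
S(1/2) = -211/220

y_0 = S_0(0) = a_0 = -3
y_1 = S_1(0) = a_1 = 1
y_2 = S_2(0) = a_2 = 4
y_3 = S_2(1) = -1
t_q=1/2 is in segment 0 (τ=1/2); S_0(τ)=-211/220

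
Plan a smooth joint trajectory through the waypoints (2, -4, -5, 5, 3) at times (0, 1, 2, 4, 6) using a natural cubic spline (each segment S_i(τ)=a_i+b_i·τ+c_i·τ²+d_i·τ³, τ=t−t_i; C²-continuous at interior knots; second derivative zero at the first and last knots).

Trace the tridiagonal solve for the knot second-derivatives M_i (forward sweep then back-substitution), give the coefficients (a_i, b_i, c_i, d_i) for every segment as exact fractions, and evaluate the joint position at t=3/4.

  seg 0: a=2 b=-146/21 c=0 d=20/21
  seg 1: a=-4 b=-86/21 c=20/7 d=5/21
  seg 2: a=-5 b=7/3 c=25/7 d=-47/42
  seg 3: a=5 b=67/21 c=-22/7 d=11/21
S(3/4) = -45/16

Δ: Δ0=-6, Δ1=-1, Δ2=5, Δ3=-1
row 1: diag=4, rhs=30; c'=1/4, d'=15/2
row 2: denom=6−1·1/4=23/4; d'=(36−1·15/2)/(23/4)=114/23
row 3: denom=8−2·8/23=168/23; d'=(-36−2·114/23)/(168/23)=-44/7
back: M3=-44/7
back: M2=114/23−8/23·-44/7=50/7
back: M1=15/2−1/4·50/7=40/7
M: M0=0, M1=40/7, M2=50/7, M3=-44/7, M4=0
seg 0: a=2, c=M0/2=0, d=(M1−M0)/(6·1)=20/21, b=Δ0−h0·(2M0+M1)/6=-146/21
seg 1: a=-4, c=M1/2=20/7, d=(M2−M1)/(6·1)=5/21, b=Δ1−h1·(2M1+M2)/6=-86/21
seg 2: a=-5, c=M2/2=25/7, d=(M3−M2)/(6·2)=-47/42, b=Δ2−h2·(2M2+M3)/6=7/3
seg 3: a=5, c=M3/2=-22/7, d=(M4−M3)/(6·2)=11/21, b=Δ3−h3·(2M3+M4)/6=67/21
t_q=3/4 → seg 0, τ=3/4; S=2+-146/21·τ+0·τ²+20/21·τ³=-45/16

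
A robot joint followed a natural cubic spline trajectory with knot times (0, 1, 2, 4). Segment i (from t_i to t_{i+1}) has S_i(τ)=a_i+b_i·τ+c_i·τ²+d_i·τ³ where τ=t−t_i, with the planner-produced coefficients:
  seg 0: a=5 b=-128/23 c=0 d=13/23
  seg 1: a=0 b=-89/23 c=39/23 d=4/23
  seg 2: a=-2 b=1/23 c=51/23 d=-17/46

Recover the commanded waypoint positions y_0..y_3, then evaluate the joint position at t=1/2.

y_0 = S_0(0) = a_0 = 5
y_1 = S_1(0) = a_1 = 0
y_2 = S_2(0) = a_2 = -2
y_3 = S_2(2) = 4
t_q=1/2 is in segment 0 (τ=1/2); S_0(τ)=421/184

y_0=5 y_1=0 y_2=-2 y_3=4
S(1/2) = 421/184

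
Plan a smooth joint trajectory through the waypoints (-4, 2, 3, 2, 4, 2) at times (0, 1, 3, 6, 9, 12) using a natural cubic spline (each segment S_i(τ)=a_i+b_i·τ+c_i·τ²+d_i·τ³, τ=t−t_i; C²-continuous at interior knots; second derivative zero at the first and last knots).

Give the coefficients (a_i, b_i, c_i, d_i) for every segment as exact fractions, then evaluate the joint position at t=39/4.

Δ: Δ0=6, Δ1=1/2, Δ2=-1/3, Δ3=2/3, Δ4=-2/3
row 1: diag=6, rhs=-33; c'=1/3, d'=-11/2
row 2: denom=10−2·1/3=28/3; d'=(-5−2·-11/2)/(28/3)=9/14
row 3: denom=12−3·9/28=309/28; d'=(6−3·9/14)/(309/28)=38/103
row 4: denom=12−3·28/103=1152/103; d'=(-8−3·38/103)/(1152/103)=-469/576
back: M4=-469/576
back: M3=38/103−28/103·-469/576=85/144
back: M2=9/14−9/28·85/144=29/64
back: M1=-11/2−1/3·29/64=-1085/192
M: M0=0, M1=-1085/192, M2=29/64, M3=85/144, M4=-469/576, M5=0
seg 0: a=-4, c=M0/2=0, d=(M1−M0)/(6·1)=-1085/1152, b=Δ0−h0·(2M0+M1)/6=7997/1152
seg 1: a=2, c=M1/2=-1085/384, d=(M2−M1)/(6·2)=293/576, b=Δ1−h1·(2M1+M2)/6=2371/576
seg 2: a=3, c=M2/2=29/128, d=(M3−M2)/(6·3)=79/10368, b=Δ2−h2·(2M2+M3)/6=-623/576
seg 3: a=2, c=M3/2=85/288, d=(M4−M3)/(6·3)=-809/10368, b=Δ3−h3·(2M3+M4)/6=557/1152
seg 4: a=4, c=M4/2=-469/1152, d=(M5−M4)/(6·3)=469/10368, b=Δ4−h4·(2M4+M5)/6=85/576
t_q=39/4 → seg 4, τ=3/4; S=4+85/576·τ+-469/1152·τ²+469/10368·τ³=31955/8192

  seg 0: a=-4 b=7997/1152 c=0 d=-1085/1152
  seg 1: a=2 b=2371/576 c=-1085/384 d=293/576
  seg 2: a=3 b=-623/576 c=29/128 d=79/10368
  seg 3: a=2 b=557/1152 c=85/288 d=-809/10368
  seg 4: a=4 b=85/576 c=-469/1152 d=469/10368
S(39/4) = 31955/8192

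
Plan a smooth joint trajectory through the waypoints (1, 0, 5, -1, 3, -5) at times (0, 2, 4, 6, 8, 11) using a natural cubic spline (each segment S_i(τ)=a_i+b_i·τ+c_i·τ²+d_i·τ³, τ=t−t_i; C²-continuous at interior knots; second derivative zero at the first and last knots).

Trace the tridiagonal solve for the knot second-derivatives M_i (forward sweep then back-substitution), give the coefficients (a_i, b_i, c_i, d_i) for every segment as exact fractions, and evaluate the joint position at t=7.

Δ: Δ0=-1/2, Δ1=5/2, Δ2=-3, Δ3=2, Δ4=-8/3
row 1: diag=8, rhs=18; c'=1/4, d'=9/4
row 2: denom=8−2·1/4=15/2; d'=(-33−2·9/4)/(15/2)=-5
row 3: denom=8−2·4/15=112/15; d'=(30−2·-5)/(112/15)=75/14
row 4: denom=10−2·15/56=265/28; d'=(-28−2·75/14)/(265/28)=-1084/265
back: M4=-1084/265
back: M3=75/14−15/56·-1084/265=342/53
back: M2=-5−4/15·342/53=-1781/265
back: M1=9/4−1/4·-1781/265=2083/530
M: M0=0, M1=2083/530, M2=-1781/265, M3=342/53, M4=-1084/265, M5=0
seg 0: a=1, c=M0/2=0, d=(M1−M0)/(6·2)=2083/6360, b=Δ0−h0·(2M0+M1)/6=-1439/795
seg 1: a=0, c=M1/2=2083/1060, d=(M2−M1)/(6·2)=-1129/1272, b=Δ1−h1·(2M1+M2)/6=3371/1590
seg 2: a=5, c=M2/2=-1781/530, d=(M3−M2)/(6·2)=3491/3180, b=Δ2−h2·(2M2+M3)/6=-533/795
seg 3: a=-1, c=M3/2=171/53, d=(M4−M3)/(6·2)=-1397/1590, b=Δ3−h3·(2M3+M4)/6=-746/795
seg 4: a=3, c=M4/2=-542/265, d=(M5−M4)/(6·3)=542/2385, b=Δ4−h4·(2M4+M5)/6=1132/795
t_q=7 → seg 3, τ=1; S=-1+-746/795·τ+171/53·τ²+-1397/1590·τ³=217/530

  seg 0: a=1 b=-1439/795 c=0 d=2083/6360
  seg 1: a=0 b=3371/1590 c=2083/1060 d=-1129/1272
  seg 2: a=5 b=-533/795 c=-1781/530 d=3491/3180
  seg 3: a=-1 b=-746/795 c=171/53 d=-1397/1590
  seg 4: a=3 b=1132/795 c=-542/265 d=542/2385
S(7) = 217/530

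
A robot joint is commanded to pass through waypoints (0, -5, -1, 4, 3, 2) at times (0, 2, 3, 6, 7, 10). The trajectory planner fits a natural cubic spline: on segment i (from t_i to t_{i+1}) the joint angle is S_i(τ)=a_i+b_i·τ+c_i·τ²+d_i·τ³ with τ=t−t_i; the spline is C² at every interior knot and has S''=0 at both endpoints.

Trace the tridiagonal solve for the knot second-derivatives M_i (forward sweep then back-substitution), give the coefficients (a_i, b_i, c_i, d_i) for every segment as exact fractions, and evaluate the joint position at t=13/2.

Δ: Δ0=-5/2, Δ1=4, Δ2=5/3, Δ3=-1, Δ4=-1/3
row 1: diag=6, rhs=39; c'=1/6, d'=13/2
row 2: denom=8−1·1/6=47/6; d'=(-14−1·13/2)/(47/6)=-123/47
row 3: denom=8−3·18/47=322/47; d'=(-16−3·-123/47)/(322/47)=-383/322
row 4: denom=8−1·47/322=2529/322; d'=(4−1·-383/322)/(2529/322)=557/843
back: M4=557/843
back: M3=-383/322−47/322·557/843=-1084/843
back: M2=-123/47−18/47·-1084/843=-597/281
back: M1=13/2−1/6·-597/281=1926/281
M: M0=0, M1=1926/281, M2=-597/281, M3=-1084/843, M4=557/843, M5=0
seg 0: a=0, c=M0/2=0, d=(M1−M0)/(6·2)=321/562, b=Δ0−h0·(2M0+M1)/6=-2689/562
seg 1: a=-5, c=M1/2=963/281, d=(M2−M1)/(6·1)=-841/562, b=Δ1−h1·(2M1+M2)/6=1163/562
seg 2: a=-1, c=M2/2=-597/562, d=(M3−M2)/(6·3)=707/15174, b=Δ2−h2·(2M2+M3)/6=1246/281
seg 3: a=4, c=M3/2=-542/843, d=(M4−M3)/(6·1)=547/1686, b=Δ3−h3·(2M3+M4)/6=-383/562
seg 4: a=3, c=M4/2=557/1686, d=(M5−M4)/(6·3)=-557/15174, b=Δ4−h4·(2M4+M5)/6=-838/843
t_q=13/2 → seg 3, τ=1/2; S=4+-383/562·τ+-542/843·τ²+547/1686·τ³=47735/13488

  seg 0: a=0 b=-2689/562 c=0 d=321/562
  seg 1: a=-5 b=1163/562 c=963/281 d=-841/562
  seg 2: a=-1 b=1246/281 c=-597/562 d=707/15174
  seg 3: a=4 b=-383/562 c=-542/843 d=547/1686
  seg 4: a=3 b=-838/843 c=557/1686 d=-557/15174
S(13/2) = 47735/13488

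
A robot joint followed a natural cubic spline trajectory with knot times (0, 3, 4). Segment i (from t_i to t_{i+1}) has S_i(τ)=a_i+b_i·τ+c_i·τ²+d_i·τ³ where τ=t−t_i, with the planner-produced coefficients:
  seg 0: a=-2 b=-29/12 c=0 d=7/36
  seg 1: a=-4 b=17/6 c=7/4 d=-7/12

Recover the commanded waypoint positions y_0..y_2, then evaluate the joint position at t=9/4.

y_0=-2 y_1=-4 y_2=0
S(9/4) = -1337/256

y_0 = S_0(0) = a_0 = -2
y_1 = S_1(0) = a_1 = -4
y_2 = S_1(1) = 0
t_q=9/4 is in segment 0 (τ=9/4); S_0(τ)=-1337/256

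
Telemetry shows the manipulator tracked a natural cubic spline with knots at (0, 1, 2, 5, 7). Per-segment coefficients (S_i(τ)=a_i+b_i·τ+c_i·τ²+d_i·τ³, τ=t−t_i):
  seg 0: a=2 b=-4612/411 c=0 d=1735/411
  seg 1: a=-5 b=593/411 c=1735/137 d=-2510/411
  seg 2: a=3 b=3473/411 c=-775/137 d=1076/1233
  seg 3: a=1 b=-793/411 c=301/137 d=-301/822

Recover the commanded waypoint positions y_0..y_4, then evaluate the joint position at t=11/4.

y_0=2 y_1=-5 y_2=3 y_3=1 y_4=3
S(11/4) = 3575/548

y_0 = S_0(0) = a_0 = 2
y_1 = S_1(0) = a_1 = -5
y_2 = S_2(0) = a_2 = 3
y_3 = S_3(0) = a_3 = 1
y_4 = S_3(2) = 3
t_q=11/4 is in segment 2 (τ=3/4); S_2(τ)=3575/548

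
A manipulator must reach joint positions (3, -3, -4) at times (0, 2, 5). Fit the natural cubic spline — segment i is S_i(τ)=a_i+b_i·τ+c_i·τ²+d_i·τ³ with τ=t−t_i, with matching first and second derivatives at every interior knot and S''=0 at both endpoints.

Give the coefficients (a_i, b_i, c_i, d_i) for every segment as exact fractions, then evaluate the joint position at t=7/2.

Δ: Δ0=-3, Δ1=-1/3
row 1: diag=10, rhs=16; c'=3/10, d'=8/5
back: M1=8/5
M: M0=0, M1=8/5, M2=0
seg 0: a=3, c=M0/2=0, d=(M1−M0)/(6·2)=2/15, b=Δ0−h0·(2M0+M1)/6=-53/15
seg 1: a=-3, c=M1/2=4/5, d=(M2−M1)/(6·3)=-4/45, b=Δ1−h1·(2M1+M2)/6=-29/15
t_q=7/2 → seg 1, τ=3/2; S=-3+-29/15·τ+4/5·τ²+-4/45·τ³=-22/5

  seg 0: a=3 b=-53/15 c=0 d=2/15
  seg 1: a=-3 b=-29/15 c=4/5 d=-4/45
S(7/2) = -22/5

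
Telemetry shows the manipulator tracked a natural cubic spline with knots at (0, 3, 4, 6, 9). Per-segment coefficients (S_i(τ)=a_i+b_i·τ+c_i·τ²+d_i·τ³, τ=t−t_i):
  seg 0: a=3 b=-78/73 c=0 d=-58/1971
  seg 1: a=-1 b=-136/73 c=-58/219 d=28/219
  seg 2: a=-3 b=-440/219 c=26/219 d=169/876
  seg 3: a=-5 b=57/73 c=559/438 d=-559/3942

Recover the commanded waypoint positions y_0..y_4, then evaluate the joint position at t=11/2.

y_0 = S_0(0) = a_0 = 3
y_1 = S_1(0) = a_1 = -1
y_2 = S_2(0) = a_2 = -3
y_3 = S_3(0) = a_3 = -5
y_4 = S_3(3) = 5
t_q=11/2 is in segment 2 (τ=3/2); S_2(τ)=-11903/2336

y_0=3 y_1=-1 y_2=-3 y_3=-5 y_4=5
S(11/2) = -11903/2336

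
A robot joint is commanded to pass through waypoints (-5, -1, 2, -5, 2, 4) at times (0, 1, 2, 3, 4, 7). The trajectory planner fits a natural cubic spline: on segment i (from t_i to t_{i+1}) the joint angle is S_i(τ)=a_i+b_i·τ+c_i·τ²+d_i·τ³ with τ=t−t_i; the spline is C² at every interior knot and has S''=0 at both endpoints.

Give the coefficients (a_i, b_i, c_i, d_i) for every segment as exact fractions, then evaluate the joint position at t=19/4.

Δ: Δ0=4, Δ1=3, Δ2=-7, Δ3=7, Δ4=2/3
row 1: diag=4, rhs=-6; c'=1/4, d'=-3/2
row 2: denom=4−1·1/4=15/4; d'=(-60−1·-3/2)/(15/4)=-78/5
row 3: denom=4−1·4/15=56/15; d'=(84−1·-78/5)/(56/15)=747/28
row 4: denom=8−1·15/56=433/56; d'=(-38−1·747/28)/(433/56)=-3622/433
back: M4=-3622/433
back: M3=747/28−15/56·-3622/433=12522/433
back: M2=-78/5−4/15·12522/433=-10094/433
back: M1=-3/2−1/4·-10094/433=1874/433
M: M0=0, M1=1874/433, M2=-10094/433, M3=12522/433, M4=-3622/433, M5=0
seg 0: a=-5, c=M0/2=0, d=(M1−M0)/(6·1)=937/1299, b=Δ0−h0·(2M0+M1)/6=4259/1299
seg 1: a=-1, c=M1/2=937/433, d=(M2−M1)/(6·1)=-5984/1299, b=Δ1−h1·(2M1+M2)/6=7070/1299
seg 2: a=2, c=M2/2=-5047/433, d=(M3−M2)/(6·1)=11308/1299, b=Δ2−h2·(2M2+M3)/6=-5260/1299
seg 3: a=-5, c=M3/2=6261/433, d=(M4−M3)/(6·1)=-8072/1299, b=Δ3−h3·(2M3+M4)/6=-1618/1299
seg 4: a=2, c=M4/2=-1811/433, d=(M5−M4)/(6·3)=1811/3897, b=Δ4−h4·(2M4+M5)/6=11732/1299
t_q=19/4 → seg 4, τ=3/4; S=2+11732/1299·τ+-1811/433·τ²+1811/3897·τ³=183373/27712

  seg 0: a=-5 b=4259/1299 c=0 d=937/1299
  seg 1: a=-1 b=7070/1299 c=937/433 d=-5984/1299
  seg 2: a=2 b=-5260/1299 c=-5047/433 d=11308/1299
  seg 3: a=-5 b=-1618/1299 c=6261/433 d=-8072/1299
  seg 4: a=2 b=11732/1299 c=-1811/433 d=1811/3897
S(19/4) = 183373/27712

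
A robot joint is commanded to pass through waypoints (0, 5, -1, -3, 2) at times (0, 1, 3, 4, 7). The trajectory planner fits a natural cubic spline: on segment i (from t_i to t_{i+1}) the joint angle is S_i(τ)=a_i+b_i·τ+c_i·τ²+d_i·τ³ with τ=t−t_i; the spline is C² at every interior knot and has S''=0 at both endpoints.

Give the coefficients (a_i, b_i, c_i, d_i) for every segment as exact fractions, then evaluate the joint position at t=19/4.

  seg 0: a=0 b=2452/375 c=0 d=-577/375
  seg 1: a=5 b=721/375 c=-577/125 d=404/375
  seg 2: a=-1 b=-271/75 c=231/125 d=-88/375
  seg 3: a=-3 b=-233/375 c=143/125 d=-143/1125
S(19/4) = -23009/8000

Δ: Δ0=5, Δ1=-3, Δ2=-2, Δ3=5/3
row 1: diag=6, rhs=-48; c'=1/3, d'=-8
row 2: denom=6−2·1/3=16/3; d'=(6−2·-8)/(16/3)=33/8
row 3: denom=8−1·3/16=125/16; d'=(22−1·33/8)/(125/16)=286/125
back: M3=286/125
back: M2=33/8−3/16·286/125=462/125
back: M1=-8−1/3·462/125=-1154/125
M: M0=0, M1=-1154/125, M2=462/125, M3=286/125, M4=0
seg 0: a=0, c=M0/2=0, d=(M1−M0)/(6·1)=-577/375, b=Δ0−h0·(2M0+M1)/6=2452/375
seg 1: a=5, c=M1/2=-577/125, d=(M2−M1)/(6·2)=404/375, b=Δ1−h1·(2M1+M2)/6=721/375
seg 2: a=-1, c=M2/2=231/125, d=(M3−M2)/(6·1)=-88/375, b=Δ2−h2·(2M2+M3)/6=-271/75
seg 3: a=-3, c=M3/2=143/125, d=(M4−M3)/(6·3)=-143/1125, b=Δ3−h3·(2M3+M4)/6=-233/375
t_q=19/4 → seg 3, τ=3/4; S=-3+-233/375·τ+143/125·τ²+-143/1125·τ³=-23009/8000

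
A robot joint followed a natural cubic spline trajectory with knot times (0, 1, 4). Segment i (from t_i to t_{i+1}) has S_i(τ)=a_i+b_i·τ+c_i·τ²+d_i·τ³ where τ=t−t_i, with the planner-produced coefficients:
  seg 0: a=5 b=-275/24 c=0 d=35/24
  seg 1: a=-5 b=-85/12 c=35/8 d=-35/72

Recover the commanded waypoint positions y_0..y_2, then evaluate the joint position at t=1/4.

y_0=5 y_1=-5 y_2=0
S(1/4) = 1105/512

y_0 = S_0(0) = a_0 = 5
y_1 = S_1(0) = a_1 = -5
y_2 = S_1(3) = 0
t_q=1/4 is in segment 0 (τ=1/4); S_0(τ)=1105/512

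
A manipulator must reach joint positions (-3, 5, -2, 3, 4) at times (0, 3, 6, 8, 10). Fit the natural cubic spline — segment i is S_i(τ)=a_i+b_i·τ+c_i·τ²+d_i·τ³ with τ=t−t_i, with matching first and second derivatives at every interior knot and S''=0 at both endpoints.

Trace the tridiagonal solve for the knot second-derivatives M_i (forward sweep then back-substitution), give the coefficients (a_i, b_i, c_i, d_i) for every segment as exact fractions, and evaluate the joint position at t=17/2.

Δ: Δ0=8/3, Δ1=-7/3, Δ2=5/2, Δ3=1/2
row 1: diag=12, rhs=-30; c'=1/4, d'=-5/2
row 2: denom=10−3·1/4=37/4; d'=(29−3·-5/2)/(37/4)=146/37
row 3: denom=8−2·8/37=280/37; d'=(-12−2·146/37)/(280/37)=-92/35
back: M3=-92/35
back: M2=146/37−8/37·-92/35=158/35
back: M1=-5/2−1/4·158/35=-127/35
M: M0=0, M1=-127/35, M2=158/35, M3=-92/35, M4=0
seg 0: a=-3, c=M0/2=0, d=(M1−M0)/(6·3)=-127/630, b=Δ0−h0·(2M0+M1)/6=941/210
seg 1: a=5, c=M1/2=-127/70, d=(M2−M1)/(6·3)=19/42, b=Δ1−h1·(2M1+M2)/6=-101/105
seg 2: a=-2, c=M2/2=79/35, d=(M3−M2)/(6·2)=-25/42, b=Δ2−h2·(2M2+M3)/6=11/30
seg 3: a=3, c=M3/2=-46/35, d=(M4−M3)/(6·2)=23/105, b=Δ3−h3·(2M3+M4)/6=473/210
t_q=17/2 → seg 3, τ=1/2; S=3+473/210·τ+-46/35·τ²+23/105·τ³=153/40

  seg 0: a=-3 b=941/210 c=0 d=-127/630
  seg 1: a=5 b=-101/105 c=-127/70 d=19/42
  seg 2: a=-2 b=11/30 c=79/35 d=-25/42
  seg 3: a=3 b=473/210 c=-46/35 d=23/105
S(17/2) = 153/40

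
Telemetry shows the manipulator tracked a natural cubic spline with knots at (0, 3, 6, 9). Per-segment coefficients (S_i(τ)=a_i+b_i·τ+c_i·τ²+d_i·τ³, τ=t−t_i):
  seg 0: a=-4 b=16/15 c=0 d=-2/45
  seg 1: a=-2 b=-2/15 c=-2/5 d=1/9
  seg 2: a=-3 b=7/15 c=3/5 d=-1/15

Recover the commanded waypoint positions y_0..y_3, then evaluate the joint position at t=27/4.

y_0 = S_0(0) = a_0 = -4
y_1 = S_1(0) = a_1 = -2
y_2 = S_2(0) = a_2 = -3
y_3 = S_2(3) = 2
t_q=27/4 is in segment 2 (τ=3/4); S_2(τ)=-749/320

y_0=-4 y_1=-2 y_2=-3 y_3=2
S(27/4) = -749/320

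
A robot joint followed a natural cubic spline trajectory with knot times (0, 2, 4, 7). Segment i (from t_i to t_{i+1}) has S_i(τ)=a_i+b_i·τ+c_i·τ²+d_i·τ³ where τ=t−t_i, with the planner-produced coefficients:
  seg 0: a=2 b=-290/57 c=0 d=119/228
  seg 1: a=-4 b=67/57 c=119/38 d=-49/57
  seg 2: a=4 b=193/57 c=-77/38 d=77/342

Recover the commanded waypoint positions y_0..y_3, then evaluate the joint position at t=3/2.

y_0=2 y_1=-4 y_2=4 y_3=2
S(3/2) = -2353/608

y_0 = S_0(0) = a_0 = 2
y_1 = S_1(0) = a_1 = -4
y_2 = S_2(0) = a_2 = 4
y_3 = S_2(3) = 2
t_q=3/2 is in segment 0 (τ=3/2); S_0(τ)=-2353/608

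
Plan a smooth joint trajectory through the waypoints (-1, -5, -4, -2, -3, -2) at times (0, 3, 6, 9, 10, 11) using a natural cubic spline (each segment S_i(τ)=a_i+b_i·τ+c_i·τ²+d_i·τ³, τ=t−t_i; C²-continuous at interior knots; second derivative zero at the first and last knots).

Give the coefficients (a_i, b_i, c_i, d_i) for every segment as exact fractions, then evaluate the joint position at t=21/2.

Δ: Δ0=-4/3, Δ1=1/3, Δ2=2/3, Δ3=-1, Δ4=1
row 1: diag=12, rhs=10; c'=1/4, d'=5/6
row 2: denom=12−3·1/4=45/4; d'=(2−3·5/6)/(45/4)=-2/45
row 3: denom=8−3·4/15=36/5; d'=(-10−3·-2/45)/(36/5)=-37/27
row 4: denom=4−1·5/36=139/36; d'=(12−1·-37/27)/(139/36)=1444/417
back: M4=1444/417
back: M3=-37/27−5/36·1444/417=-772/417
back: M2=-2/45−4/15·-772/417=562/1251
back: M1=5/6−1/4·562/1251=902/1251
M: M0=0, M1=902/1251, M2=562/1251, M3=-772/417, M4=1444/417, M5=0
seg 0: a=-1, c=M0/2=0, d=(M1−M0)/(6·3)=451/11259, b=Δ0−h0·(2M0+M1)/6=-2119/1251
seg 1: a=-5, c=M1/2=451/1251, d=(M2−M1)/(6·3)=-170/11259, b=Δ1−h1·(2M1+M2)/6=-766/1251
seg 2: a=-4, c=M2/2=281/1251, d=(M3−M2)/(6·3)=-1439/11259, b=Δ2−h2·(2M2+M3)/6=1430/1251
seg 3: a=-2, c=M3/2=-386/417, d=(M4−M3)/(6·1)=1108/1251, b=Δ3−h3·(2M3+M4)/6=-1201/1251
seg 4: a=-3, c=M4/2=722/417, d=(M5−M4)/(6·1)=-722/1251, b=Δ4−h4·(2M4+M5)/6=-193/1251
t_q=21/2 → seg 4, τ=1/2; S=-3+-193/1251·τ+722/417·τ²+-722/1251·τ³=-4531/1668

  seg 0: a=-1 b=-2119/1251 c=0 d=451/11259
  seg 1: a=-5 b=-766/1251 c=451/1251 d=-170/11259
  seg 2: a=-4 b=1430/1251 c=281/1251 d=-1439/11259
  seg 3: a=-2 b=-1201/1251 c=-386/417 d=1108/1251
  seg 4: a=-3 b=-193/1251 c=722/417 d=-722/1251
S(21/2) = -4531/1668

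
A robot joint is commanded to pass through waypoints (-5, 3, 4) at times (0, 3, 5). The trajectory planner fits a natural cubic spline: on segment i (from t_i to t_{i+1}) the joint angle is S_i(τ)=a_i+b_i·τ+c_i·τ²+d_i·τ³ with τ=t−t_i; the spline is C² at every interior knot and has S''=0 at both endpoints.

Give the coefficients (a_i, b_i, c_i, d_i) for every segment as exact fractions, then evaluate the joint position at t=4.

  seg 0: a=-5 b=199/60 c=0 d=-13/180
  seg 1: a=3 b=41/30 c=-13/20 d=13/120
S(4) = 153/40

Δ: Δ0=8/3, Δ1=1/2
row 1: diag=10, rhs=-13; c'=1/5, d'=-13/10
back: M1=-13/10
M: M0=0, M1=-13/10, M2=0
seg 0: a=-5, c=M0/2=0, d=(M1−M0)/(6·3)=-13/180, b=Δ0−h0·(2M0+M1)/6=199/60
seg 1: a=3, c=M1/2=-13/20, d=(M2−M1)/(6·2)=13/120, b=Δ1−h1·(2M1+M2)/6=41/30
t_q=4 → seg 1, τ=1; S=3+41/30·τ+-13/20·τ²+13/120·τ³=153/40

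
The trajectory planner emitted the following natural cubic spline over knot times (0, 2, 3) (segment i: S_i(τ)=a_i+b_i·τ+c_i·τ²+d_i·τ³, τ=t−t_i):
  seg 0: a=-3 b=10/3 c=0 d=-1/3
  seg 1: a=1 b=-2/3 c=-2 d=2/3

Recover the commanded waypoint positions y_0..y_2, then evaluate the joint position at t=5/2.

y_0=-3 y_1=1 y_2=-1
S(5/2) = 1/4

y_0 = S_0(0) = a_0 = -3
y_1 = S_1(0) = a_1 = 1
y_2 = S_1(1) = -1
t_q=5/2 is in segment 1 (τ=1/2); S_1(τ)=1/4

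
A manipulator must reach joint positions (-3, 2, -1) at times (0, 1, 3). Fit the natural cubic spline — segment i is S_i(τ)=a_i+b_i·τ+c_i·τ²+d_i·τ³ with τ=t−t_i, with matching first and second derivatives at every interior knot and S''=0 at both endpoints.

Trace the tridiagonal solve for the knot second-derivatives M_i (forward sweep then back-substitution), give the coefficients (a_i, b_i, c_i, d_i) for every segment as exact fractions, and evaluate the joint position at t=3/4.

Δ: Δ0=5, Δ1=-3/2
row 1: diag=6, rhs=-39; c'=1/3, d'=-13/2
back: M1=-13/2
M: M0=0, M1=-13/2, M2=0
seg 0: a=-3, c=M0/2=0, d=(M1−M0)/(6·1)=-13/12, b=Δ0−h0·(2M0+M1)/6=73/12
seg 1: a=2, c=M1/2=-13/4, d=(M2−M1)/(6·2)=13/24, b=Δ1−h1·(2M1+M2)/6=17/6
t_q=3/4 → seg 0, τ=3/4; S=-3+73/12·τ+0·τ²+-13/12·τ³=283/256

  seg 0: a=-3 b=73/12 c=0 d=-13/12
  seg 1: a=2 b=17/6 c=-13/4 d=13/24
S(3/4) = 283/256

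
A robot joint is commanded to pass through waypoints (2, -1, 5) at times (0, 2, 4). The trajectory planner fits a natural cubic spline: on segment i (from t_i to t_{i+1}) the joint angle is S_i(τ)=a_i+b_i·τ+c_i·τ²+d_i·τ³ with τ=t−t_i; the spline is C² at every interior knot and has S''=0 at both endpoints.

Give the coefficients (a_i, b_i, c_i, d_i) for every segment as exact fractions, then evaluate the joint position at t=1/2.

Δ: Δ0=-3/2, Δ1=3
row 1: diag=8, rhs=27; c'=1/4, d'=27/8
back: M1=27/8
M: M0=0, M1=27/8, M2=0
seg 0: a=2, c=M0/2=0, d=(M1−M0)/(6·2)=9/32, b=Δ0−h0·(2M0+M1)/6=-21/8
seg 1: a=-1, c=M1/2=27/16, d=(M2−M1)/(6·2)=-9/32, b=Δ1−h1·(2M1+M2)/6=3/4
t_q=1/2 → seg 0, τ=1/2; S=2+-21/8·τ+0·τ²+9/32·τ³=185/256

  seg 0: a=2 b=-21/8 c=0 d=9/32
  seg 1: a=-1 b=3/4 c=27/16 d=-9/32
S(1/2) = 185/256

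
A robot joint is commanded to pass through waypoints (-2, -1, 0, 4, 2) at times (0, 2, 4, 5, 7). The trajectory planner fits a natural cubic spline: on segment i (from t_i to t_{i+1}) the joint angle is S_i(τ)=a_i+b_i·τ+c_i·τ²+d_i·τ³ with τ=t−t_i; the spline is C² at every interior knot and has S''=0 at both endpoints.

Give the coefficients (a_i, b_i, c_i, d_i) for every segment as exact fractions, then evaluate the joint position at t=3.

Δ: Δ0=1/2, Δ1=1/2, Δ2=4, Δ3=-1
row 1: diag=8, rhs=0; c'=1/4, d'=0
row 2: denom=6−2·1/4=11/2; d'=(21−2·0)/(11/2)=42/11
row 3: denom=6−1·2/11=64/11; d'=(-30−1·42/11)/(64/11)=-93/16
back: M3=-93/16
back: M2=42/11−2/11·-93/16=39/8
back: M1=0−1/4·39/8=-39/32
M: M0=0, M1=-39/32, M2=39/8, M3=-93/16, M4=0
seg 0: a=-2, c=M0/2=0, d=(M1−M0)/(6·2)=-13/128, b=Δ0−h0·(2M0+M1)/6=29/32
seg 1: a=-1, c=M1/2=-39/64, d=(M2−M1)/(6·2)=65/128, b=Δ1−h1·(2M1+M2)/6=-5/16
seg 2: a=0, c=M2/2=39/16, d=(M3−M2)/(6·1)=-57/32, b=Δ2−h2·(2M2+M3)/6=107/32
seg 3: a=4, c=M3/2=-93/32, d=(M4−M3)/(6·2)=31/64, b=Δ3−h3·(2M3+M4)/6=23/8
t_q=3 → seg 1, τ=1; S=-1+-5/16·τ+-39/64·τ²+65/128·τ³=-181/128

  seg 0: a=-2 b=29/32 c=0 d=-13/128
  seg 1: a=-1 b=-5/16 c=-39/64 d=65/128
  seg 2: a=0 b=107/32 c=39/16 d=-57/32
  seg 3: a=4 b=23/8 c=-93/32 d=31/64
S(3) = -181/128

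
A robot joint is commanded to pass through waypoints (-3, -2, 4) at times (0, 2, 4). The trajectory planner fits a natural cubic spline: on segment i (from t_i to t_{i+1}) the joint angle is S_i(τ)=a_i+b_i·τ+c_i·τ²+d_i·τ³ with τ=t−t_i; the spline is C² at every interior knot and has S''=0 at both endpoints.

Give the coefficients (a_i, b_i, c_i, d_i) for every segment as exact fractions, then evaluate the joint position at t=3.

Δ: Δ0=1/2, Δ1=3
row 1: diag=8, rhs=15; c'=1/4, d'=15/8
back: M1=15/8
M: M0=0, M1=15/8, M2=0
seg 0: a=-3, c=M0/2=0, d=(M1−M0)/(6·2)=5/32, b=Δ0−h0·(2M0+M1)/6=-1/8
seg 1: a=-2, c=M1/2=15/16, d=(M2−M1)/(6·2)=-5/32, b=Δ1−h1·(2M1+M2)/6=7/4
t_q=3 → seg 1, τ=1; S=-2+7/4·τ+15/16·τ²+-5/32·τ³=17/32

  seg 0: a=-3 b=-1/8 c=0 d=5/32
  seg 1: a=-2 b=7/4 c=15/16 d=-5/32
S(3) = 17/32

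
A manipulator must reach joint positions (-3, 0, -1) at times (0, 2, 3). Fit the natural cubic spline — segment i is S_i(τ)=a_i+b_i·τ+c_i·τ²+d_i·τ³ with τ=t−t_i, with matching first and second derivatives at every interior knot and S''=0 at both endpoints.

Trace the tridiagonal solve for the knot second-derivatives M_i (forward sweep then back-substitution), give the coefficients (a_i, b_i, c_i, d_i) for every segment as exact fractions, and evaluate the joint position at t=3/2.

  seg 0: a=-3 b=7/3 c=0 d=-5/24
  seg 1: a=0 b=-1/6 c=-5/4 d=5/12
S(3/2) = -13/64

Δ: Δ0=3/2, Δ1=-1
row 1: diag=6, rhs=-15; c'=1/6, d'=-5/2
back: M1=-5/2
M: M0=0, M1=-5/2, M2=0
seg 0: a=-3, c=M0/2=0, d=(M1−M0)/(6·2)=-5/24, b=Δ0−h0·(2M0+M1)/6=7/3
seg 1: a=0, c=M1/2=-5/4, d=(M2−M1)/(6·1)=5/12, b=Δ1−h1·(2M1+M2)/6=-1/6
t_q=3/2 → seg 0, τ=3/2; S=-3+7/3·τ+0·τ²+-5/24·τ³=-13/64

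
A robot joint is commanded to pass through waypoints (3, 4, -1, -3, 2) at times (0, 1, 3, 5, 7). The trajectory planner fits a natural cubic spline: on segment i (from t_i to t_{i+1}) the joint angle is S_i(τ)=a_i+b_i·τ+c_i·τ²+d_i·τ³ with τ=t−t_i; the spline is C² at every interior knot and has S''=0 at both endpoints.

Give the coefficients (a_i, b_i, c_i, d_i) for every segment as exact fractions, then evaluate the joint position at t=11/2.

  seg 0: a=3 b=137/82 c=0 d=-55/82
  seg 1: a=4 b=-14/41 c=-165/82 d=153/328
  seg 2: a=-1 b=-229/82 c=129/164 d=9/164
  seg 3: a=-3 b=83/82 c=183/164 d=-61/328
S(11/2) = -5873/2624

Δ: Δ0=1, Δ1=-5/2, Δ2=-1, Δ3=5/2
row 1: diag=6, rhs=-21; c'=1/3, d'=-7/2
row 2: denom=8−2·1/3=22/3; d'=(9−2·-7/2)/(22/3)=24/11
row 3: denom=8−2·3/11=82/11; d'=(21−2·24/11)/(82/11)=183/82
back: M3=183/82
back: M2=24/11−3/11·183/82=129/82
back: M1=-7/2−1/3·129/82=-165/41
M: M0=0, M1=-165/41, M2=129/82, M3=183/82, M4=0
seg 0: a=3, c=M0/2=0, d=(M1−M0)/(6·1)=-55/82, b=Δ0−h0·(2M0+M1)/6=137/82
seg 1: a=4, c=M1/2=-165/82, d=(M2−M1)/(6·2)=153/328, b=Δ1−h1·(2M1+M2)/6=-14/41
seg 2: a=-1, c=M2/2=129/164, d=(M3−M2)/(6·2)=9/164, b=Δ2−h2·(2M2+M3)/6=-229/82
seg 3: a=-3, c=M3/2=183/164, d=(M4−M3)/(6·2)=-61/328, b=Δ3−h3·(2M3+M4)/6=83/82
t_q=11/2 → seg 3, τ=1/2; S=-3+83/82·τ+183/164·τ²+-61/328·τ³=-5873/2624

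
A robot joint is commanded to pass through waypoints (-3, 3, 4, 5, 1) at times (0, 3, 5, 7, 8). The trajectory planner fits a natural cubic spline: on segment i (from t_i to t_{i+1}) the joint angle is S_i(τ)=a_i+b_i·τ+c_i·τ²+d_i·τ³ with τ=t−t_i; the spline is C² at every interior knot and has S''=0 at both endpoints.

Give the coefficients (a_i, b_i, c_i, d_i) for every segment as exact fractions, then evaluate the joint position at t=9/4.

  seg 0: a=-3 b=271/104 c=0 d=-7/104
  seg 1: a=3 b=41/52 c=-63/104 d=3/13
  seg 2: a=4 b=59/52 c=81/104 d=-57/104
  seg 3: a=5 b=-121/52 c=-261/104 d=87/104
S(9/4) = 13953/6656

Δ: Δ0=2, Δ1=1/2, Δ2=1/2, Δ3=-4
row 1: diag=10, rhs=-9; c'=1/5, d'=-9/10
row 2: denom=8−2·1/5=38/5; d'=(0−2·-9/10)/(38/5)=9/38
row 3: denom=6−2·5/19=104/19; d'=(-27−2·9/38)/(104/19)=-261/52
back: M3=-261/52
back: M2=9/38−5/19·-261/52=81/52
back: M1=-9/10−1/5·81/52=-63/52
M: M0=0, M1=-63/52, M2=81/52, M3=-261/52, M4=0
seg 0: a=-3, c=M0/2=0, d=(M1−M0)/(6·3)=-7/104, b=Δ0−h0·(2M0+M1)/6=271/104
seg 1: a=3, c=M1/2=-63/104, d=(M2−M1)/(6·2)=3/13, b=Δ1−h1·(2M1+M2)/6=41/52
seg 2: a=4, c=M2/2=81/104, d=(M3−M2)/(6·2)=-57/104, b=Δ2−h2·(2M2+M3)/6=59/52
seg 3: a=5, c=M3/2=-261/104, d=(M4−M3)/(6·1)=87/104, b=Δ3−h3·(2M3+M4)/6=-121/52
t_q=9/4 → seg 0, τ=9/4; S=-3+271/104·τ+0·τ²+-7/104·τ³=13953/6656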